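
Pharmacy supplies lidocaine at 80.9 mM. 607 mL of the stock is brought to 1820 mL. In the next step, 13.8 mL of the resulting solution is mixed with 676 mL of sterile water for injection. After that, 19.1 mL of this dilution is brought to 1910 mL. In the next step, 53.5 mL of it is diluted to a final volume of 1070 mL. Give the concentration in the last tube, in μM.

Overall dilution factor = 2.998 × 49.99 × 100 × 20 = 3.00 × 10⁵.
80.9 mM / 3.00 × 10⁵ = 2.70 × 10⁻⁴ mM = 0.270 μM.

0.270 μM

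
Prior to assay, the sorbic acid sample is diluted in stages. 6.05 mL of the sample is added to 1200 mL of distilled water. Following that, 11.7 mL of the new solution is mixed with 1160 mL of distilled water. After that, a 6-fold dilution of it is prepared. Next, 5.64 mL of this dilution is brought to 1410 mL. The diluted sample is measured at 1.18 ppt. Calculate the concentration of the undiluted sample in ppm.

Overall dilution factor = 199.3 × 100.1 × 6 × 250 = 2.99 × 10⁷.
Original = 1.18 ppt × 2.99 × 10⁷ = 3.53 × 10⁷ ppt = 35.3 ppm.

35.3 ppm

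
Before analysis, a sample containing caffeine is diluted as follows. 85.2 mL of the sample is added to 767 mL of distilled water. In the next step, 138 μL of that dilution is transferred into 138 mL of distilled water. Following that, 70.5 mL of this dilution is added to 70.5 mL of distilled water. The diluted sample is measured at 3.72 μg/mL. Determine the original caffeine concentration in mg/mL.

Overall dilution factor = 10.00 × 1001 × 2 = 2.00 × 10⁴.
Original = 3.72 μg/mL × 2.00 × 10⁴ = 7.45 × 10⁴ μg/mL = 74.5 mg/mL.

74.5 mg/mL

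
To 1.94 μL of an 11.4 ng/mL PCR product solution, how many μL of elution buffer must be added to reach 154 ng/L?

154 ng/L = 0.154 ng/mL.
V₂ = C₁V₁/C₂ = 11.4 × 1.94 / 0.154 = 144 μL.
Diluent to add = V₂ − V₁ = 144 − 1.94 = 142 μL.

142 μL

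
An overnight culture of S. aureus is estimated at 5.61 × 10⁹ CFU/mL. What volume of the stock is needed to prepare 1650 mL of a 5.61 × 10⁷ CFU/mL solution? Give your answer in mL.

16.5 mL

V₁ = C₂V₂/C₁ = 5.61 × 10⁷ × 1650 / 5.61 × 10⁹ = 16.5 mL.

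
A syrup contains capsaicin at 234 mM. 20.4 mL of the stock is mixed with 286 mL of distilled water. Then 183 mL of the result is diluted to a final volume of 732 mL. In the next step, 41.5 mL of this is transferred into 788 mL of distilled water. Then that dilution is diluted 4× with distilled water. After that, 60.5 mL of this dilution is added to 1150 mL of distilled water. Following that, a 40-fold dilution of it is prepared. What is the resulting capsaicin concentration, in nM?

Overall dilution factor = 15.02 × 4 × 19.99 × 4 × 20.01 × 40 = 3.84 × 10⁶.
234 mM / 3.84 × 10⁶ = 6.09 × 10⁻⁵ mM = 60.9 nM.

60.9 nM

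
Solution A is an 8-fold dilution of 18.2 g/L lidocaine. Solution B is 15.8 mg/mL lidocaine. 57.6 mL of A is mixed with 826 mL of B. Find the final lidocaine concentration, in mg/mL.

C_A = 18.2 g/L / 8 = 2.27 g/L.
C_B = 15.8 mg/mL = 15.8 g/L.
C_mix = (C_A·V_A + C_B·V_B)/(V_A + V_B) = (2.27×57.6 + 15.8×826) / 883.6 = 14.9 g/L = 14.9 mg/mL.

14.9 mg/mL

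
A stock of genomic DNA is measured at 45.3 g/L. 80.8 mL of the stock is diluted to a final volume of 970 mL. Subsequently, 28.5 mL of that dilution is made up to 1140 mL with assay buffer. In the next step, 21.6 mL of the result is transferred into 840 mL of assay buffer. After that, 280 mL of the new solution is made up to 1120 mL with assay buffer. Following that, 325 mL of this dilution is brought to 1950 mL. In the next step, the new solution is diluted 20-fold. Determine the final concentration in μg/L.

4.93 μg/L

Overall dilution factor = 12.00 × 40 × 39.89 × 4 × 6 × 20 = 9.19 × 10⁶.
45.3 g/L / 9.19 × 10⁶ = 4.93 × 10⁻⁶ g/L = 4.93 μg/L.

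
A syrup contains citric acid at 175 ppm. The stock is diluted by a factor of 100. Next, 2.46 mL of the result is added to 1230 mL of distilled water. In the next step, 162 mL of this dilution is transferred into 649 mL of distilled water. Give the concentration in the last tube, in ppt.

698 ppt

Overall dilution factor = 100 × 501 × 5.006 = 2.51 × 10⁵.
175 ppm / 2.51 × 10⁵ = 6.98 × 10⁻⁴ ppm = 698 ppt.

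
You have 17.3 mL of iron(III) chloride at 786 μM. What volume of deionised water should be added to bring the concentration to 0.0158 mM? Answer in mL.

0.0158 mM = 15.8 μM.
V₂ = C₁V₁/C₂ = 786 × 17.3 / 15.8 = 861 mL.
Diluent to add = V₂ − V₁ = 861 − 17.3 = 843 mL.

843 mL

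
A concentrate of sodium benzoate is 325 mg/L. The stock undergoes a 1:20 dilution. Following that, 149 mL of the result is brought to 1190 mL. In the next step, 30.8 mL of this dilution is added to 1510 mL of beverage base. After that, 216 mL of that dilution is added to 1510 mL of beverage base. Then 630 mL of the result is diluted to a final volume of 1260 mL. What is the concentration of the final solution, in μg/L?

2.54 μg/L

Overall dilution factor = 20 × 7.987 × 50.03 × 7.991 × 2 = 1.28 × 10⁵.
325 mg/L / 1.28 × 10⁵ = 2.54 × 10⁻³ mg/L = 2.54 μg/L.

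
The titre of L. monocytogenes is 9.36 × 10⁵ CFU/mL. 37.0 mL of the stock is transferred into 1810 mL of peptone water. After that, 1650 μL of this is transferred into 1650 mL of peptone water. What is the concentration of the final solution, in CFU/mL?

18.7 CFU/mL

Overall dilution factor = 49.92 × 1001 = 5.00 × 10⁴.
9.36 × 10⁵ CFU/mL / 5.00 × 10⁴ = 18.7 CFU/mL.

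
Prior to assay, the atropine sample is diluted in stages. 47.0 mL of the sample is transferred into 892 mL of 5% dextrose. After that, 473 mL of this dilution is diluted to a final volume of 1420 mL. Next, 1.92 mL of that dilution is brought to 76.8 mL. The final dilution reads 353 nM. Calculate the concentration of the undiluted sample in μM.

847 μM

Overall dilution factor = 19.98 × 3.002 × 40 = 2399.
Original = 353 nM × 2399 = 8.47 × 10⁵ nM = 847 μM.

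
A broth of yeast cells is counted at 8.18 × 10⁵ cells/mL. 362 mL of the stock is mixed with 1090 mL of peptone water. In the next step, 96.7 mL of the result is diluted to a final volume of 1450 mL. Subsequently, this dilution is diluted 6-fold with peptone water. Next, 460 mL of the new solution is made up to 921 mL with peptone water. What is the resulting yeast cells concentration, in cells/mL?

1130 cells/mL

Overall dilution factor = 4.011 × 14.99 × 6 × 2.002 = 723.
8.18 × 10⁵ cells/mL / 723 = 1130 cells/mL.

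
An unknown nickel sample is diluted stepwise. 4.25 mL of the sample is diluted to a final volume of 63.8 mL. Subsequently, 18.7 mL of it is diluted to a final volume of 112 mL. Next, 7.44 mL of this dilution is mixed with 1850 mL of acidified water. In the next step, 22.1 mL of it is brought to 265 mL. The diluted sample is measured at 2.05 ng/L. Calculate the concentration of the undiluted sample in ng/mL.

552 ng/mL

Overall dilution factor = 15.01 × 5.989 × 249.7 × 11.99 = 2.69 × 10⁵.
Original = 2.05 ng/L × 2.69 × 10⁵ = 5.52 × 10⁵ ng/L = 552 ng/mL.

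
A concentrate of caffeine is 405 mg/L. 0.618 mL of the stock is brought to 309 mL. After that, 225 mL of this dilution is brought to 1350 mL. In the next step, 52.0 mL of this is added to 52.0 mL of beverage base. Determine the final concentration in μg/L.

67.5 μg/L

Overall dilution factor = 500 × 6 × 2 = 6000.
405 mg/L / 6000 = 0.0675 mg/L = 67.5 μg/L.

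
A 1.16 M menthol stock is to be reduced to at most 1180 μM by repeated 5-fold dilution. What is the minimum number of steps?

5

Need 5ⁿ ≥ 983, so n ≥ log(983)/log(5) = 4.28.
Minimum whole steps: n = 5.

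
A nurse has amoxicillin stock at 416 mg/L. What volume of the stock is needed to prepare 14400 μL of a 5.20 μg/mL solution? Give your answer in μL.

5.20 μg/mL = 5.20 mg/L.
V₁ = C₂V₂/C₁ = 5.20 × 14400 / 416 = 180 μL.

180 μL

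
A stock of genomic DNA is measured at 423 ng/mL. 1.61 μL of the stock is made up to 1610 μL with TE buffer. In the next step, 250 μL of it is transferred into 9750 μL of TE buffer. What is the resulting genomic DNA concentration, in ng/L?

Overall dilution factor = 1000 × 40 = 4.00 × 10⁴.
423 ng/mL / 4.00 × 10⁴ = 0.0106 ng/mL = 10.6 ng/L.

10.6 ng/L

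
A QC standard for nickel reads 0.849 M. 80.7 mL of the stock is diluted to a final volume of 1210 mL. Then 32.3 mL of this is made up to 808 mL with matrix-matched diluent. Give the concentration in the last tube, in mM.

2.26 mM

Overall dilution factor = 14.99 × 25.02 = 375.
0.849 M / 375 = 2.26 × 10⁻³ M = 2.26 mM.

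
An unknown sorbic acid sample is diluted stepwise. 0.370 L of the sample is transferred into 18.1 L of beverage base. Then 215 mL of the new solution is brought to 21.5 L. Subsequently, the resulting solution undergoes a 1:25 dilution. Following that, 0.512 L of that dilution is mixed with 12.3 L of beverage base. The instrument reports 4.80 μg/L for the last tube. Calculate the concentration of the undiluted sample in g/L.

15.0 g/L

Overall dilution factor = 49.92 × 100 × 25 × 25.02 = 3.12 × 10⁶.
Original = 4.80 μg/L × 3.12 × 10⁶ = 1.50 × 10⁷ μg/L = 15.0 g/L.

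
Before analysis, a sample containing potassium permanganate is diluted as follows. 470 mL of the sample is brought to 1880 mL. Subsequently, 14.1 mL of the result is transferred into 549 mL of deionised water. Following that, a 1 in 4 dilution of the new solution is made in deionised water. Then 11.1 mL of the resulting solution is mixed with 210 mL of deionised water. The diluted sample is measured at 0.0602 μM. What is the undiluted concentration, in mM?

Overall dilution factor = 4 × 39.94 × 4 × 19.92 = 1.27 × 10⁴.
Original = 0.0602 μM × 1.27 × 10⁴ = 766 μM = 0.766 mM.

0.766 mM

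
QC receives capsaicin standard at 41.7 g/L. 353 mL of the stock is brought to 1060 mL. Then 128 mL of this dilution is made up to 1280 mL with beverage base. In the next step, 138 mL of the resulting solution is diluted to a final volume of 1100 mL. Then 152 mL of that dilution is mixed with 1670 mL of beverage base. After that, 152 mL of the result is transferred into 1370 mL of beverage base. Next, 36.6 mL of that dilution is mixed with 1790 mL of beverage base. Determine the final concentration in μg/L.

Overall dilution factor = 3.003 × 10 × 7.971 × 11.99 × 10.01 × 49.91 = 1.43 × 10⁶.
41.7 g/L / 1.43 × 10⁶ = 2.91 × 10⁻⁵ g/L = 29.1 μg/L.

29.1 μg/L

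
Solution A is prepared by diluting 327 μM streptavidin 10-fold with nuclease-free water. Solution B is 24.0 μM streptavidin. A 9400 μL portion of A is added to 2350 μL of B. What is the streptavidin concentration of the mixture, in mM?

0.0310 mM

C_A = 327 μM / 10 = 32.7 μM.
C_mix = (C_A·V_A + C_B·V_B)/(V_A + V_B) = (32.7×9400 + 24.0×2350) / 11750 = 31.0 μM = 0.0310 mM.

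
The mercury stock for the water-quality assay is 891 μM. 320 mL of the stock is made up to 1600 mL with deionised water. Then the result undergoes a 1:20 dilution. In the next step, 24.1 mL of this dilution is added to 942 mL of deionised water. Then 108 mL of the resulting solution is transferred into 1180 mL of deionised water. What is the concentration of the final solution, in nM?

18.6 nM

Overall dilution factor = 5 × 20 × 40.09 × 11.93 = 4.78 × 10⁴.
891 μM / 4.78 × 10⁴ = 0.0186 μM = 18.6 nM.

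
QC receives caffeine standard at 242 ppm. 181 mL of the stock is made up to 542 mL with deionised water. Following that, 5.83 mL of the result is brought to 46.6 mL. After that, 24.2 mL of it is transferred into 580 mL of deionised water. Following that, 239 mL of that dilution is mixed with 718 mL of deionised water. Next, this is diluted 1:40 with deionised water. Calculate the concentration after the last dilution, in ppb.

Overall dilution factor = 2.994 × 7.993 × 24.97 × 4.004 × 40 = 9.57 × 10⁴.
242 ppm / 9.57 × 10⁴ = 2.53 × 10⁻³ ppm = 2.53 ppb.

2.53 ppb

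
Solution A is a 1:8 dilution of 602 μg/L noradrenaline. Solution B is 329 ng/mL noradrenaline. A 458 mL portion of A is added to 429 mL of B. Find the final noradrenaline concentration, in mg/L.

0.198 mg/L

C_A = 602 μg/L / 8 = 75.2 μg/L.
C_B = 329 ng/mL = 329 μg/L.
C_mix = (C_A·V_A + C_B·V_B)/(V_A + V_B) = (75.2×458 + 329×429) / 887.0 = 198 μg/L = 0.198 mg/L.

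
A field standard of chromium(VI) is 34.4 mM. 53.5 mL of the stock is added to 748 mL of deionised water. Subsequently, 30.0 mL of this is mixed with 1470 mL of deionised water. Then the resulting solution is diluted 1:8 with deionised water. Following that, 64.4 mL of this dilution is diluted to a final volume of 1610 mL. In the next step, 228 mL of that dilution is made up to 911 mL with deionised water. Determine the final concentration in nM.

57.5 nM

Overall dilution factor = 14.98 × 50 × 8 × 25 × 3.996 = 5.99 × 10⁵.
34.4 mM / 5.99 × 10⁵ = 5.75 × 10⁻⁵ mM = 57.5 nM.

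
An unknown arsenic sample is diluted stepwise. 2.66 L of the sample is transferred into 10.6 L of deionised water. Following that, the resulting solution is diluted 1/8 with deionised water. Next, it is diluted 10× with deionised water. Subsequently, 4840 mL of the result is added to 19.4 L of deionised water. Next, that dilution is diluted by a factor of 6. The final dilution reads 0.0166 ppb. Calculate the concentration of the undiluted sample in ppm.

0.199 ppm

Overall dilution factor = 4.985 × 8 × 10 × 5.008 × 6 = 1.20 × 10⁴.
Original = 0.0166 ppb × 1.20 × 10⁴ = 199 ppb = 0.199 ppm.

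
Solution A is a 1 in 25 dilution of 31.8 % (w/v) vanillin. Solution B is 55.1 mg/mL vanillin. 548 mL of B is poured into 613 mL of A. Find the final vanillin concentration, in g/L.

C_A = 31.8 % (w/v) / 25 = 1.27 % (w/v).
C_B = 55.1 mg/mL = 5.51 % (w/v).
C_mix = (C_A·V_A + C_B·V_B)/(V_A + V_B) = (1.27×613 + 5.51×548) / 1161 = 3.27 % (w/v) = 32.7 g/L.

32.7 g/L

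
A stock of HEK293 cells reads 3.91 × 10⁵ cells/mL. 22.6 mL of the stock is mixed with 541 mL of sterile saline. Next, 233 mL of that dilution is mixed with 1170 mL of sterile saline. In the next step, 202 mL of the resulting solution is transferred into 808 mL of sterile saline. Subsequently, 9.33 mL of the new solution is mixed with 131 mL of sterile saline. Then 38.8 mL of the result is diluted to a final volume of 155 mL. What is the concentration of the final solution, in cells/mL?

Overall dilution factor = 24.94 × 6.021 × 5 × 15.04 × 3.995 = 4.51 × 10⁴.
3.91 × 10⁵ cells/mL / 4.51 × 10⁴ = 8.67 cells/mL.

8.67 cells/mL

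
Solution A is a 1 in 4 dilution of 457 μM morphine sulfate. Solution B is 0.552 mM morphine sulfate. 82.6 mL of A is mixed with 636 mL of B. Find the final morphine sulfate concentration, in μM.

C_A = 457 μM / 4 = 114 μM.
C_B = 0.552 mM = 552 μM.
C_mix = (C_A·V_A + C_B·V_B)/(V_A + V_B) = (114×82.6 + 552×636) / 718.6 = 502 μM.

502 μM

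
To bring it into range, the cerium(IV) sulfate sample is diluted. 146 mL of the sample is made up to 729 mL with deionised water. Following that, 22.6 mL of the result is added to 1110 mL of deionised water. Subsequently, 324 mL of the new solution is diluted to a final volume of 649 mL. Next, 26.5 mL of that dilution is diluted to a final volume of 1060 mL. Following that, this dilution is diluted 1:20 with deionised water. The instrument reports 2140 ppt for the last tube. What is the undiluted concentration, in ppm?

858 ppm

Overall dilution factor = 4.993 × 50.12 × 2.003 × 40 × 20 = 4.01 × 10⁵.
Original = 2140 ppt × 4.01 × 10⁵ = 8.58 × 10⁸ ppt = 858 ppm.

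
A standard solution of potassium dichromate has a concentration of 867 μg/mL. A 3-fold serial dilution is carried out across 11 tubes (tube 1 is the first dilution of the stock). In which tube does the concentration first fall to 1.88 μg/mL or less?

Tube n has concentration 867 μg/mL / 3ⁿ.
Need 3ⁿ ≥ 867 μg/mL / 1.88 μg/mL = 461, so n ≥ 5.58.
First such tube: n = 6.

tube 6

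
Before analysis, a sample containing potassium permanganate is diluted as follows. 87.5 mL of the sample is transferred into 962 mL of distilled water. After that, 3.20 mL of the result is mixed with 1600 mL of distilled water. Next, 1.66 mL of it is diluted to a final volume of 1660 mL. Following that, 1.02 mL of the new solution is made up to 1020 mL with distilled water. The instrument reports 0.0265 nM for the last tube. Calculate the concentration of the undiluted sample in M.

0.159 M

Overall dilution factor = 11.99 × 501 × 1000 × 1000 = 6.01 × 10⁹.
Original = 0.0265 nM × 6.01 × 10⁹ = 1.59 × 10⁸ nM = 0.159 M.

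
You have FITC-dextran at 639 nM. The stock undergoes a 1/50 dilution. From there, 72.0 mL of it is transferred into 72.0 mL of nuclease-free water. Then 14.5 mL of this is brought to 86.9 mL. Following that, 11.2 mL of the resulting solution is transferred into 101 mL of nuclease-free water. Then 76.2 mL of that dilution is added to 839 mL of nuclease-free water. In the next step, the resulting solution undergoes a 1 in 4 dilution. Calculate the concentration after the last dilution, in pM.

Overall dilution factor = 50 × 2 × 5.993 × 10.02 × 12.01 × 4 = 2.88 × 10⁵.
639 nM / 2.88 × 10⁵ = 2.22 × 10⁻³ nM = 2.22 pM.

2.22 pM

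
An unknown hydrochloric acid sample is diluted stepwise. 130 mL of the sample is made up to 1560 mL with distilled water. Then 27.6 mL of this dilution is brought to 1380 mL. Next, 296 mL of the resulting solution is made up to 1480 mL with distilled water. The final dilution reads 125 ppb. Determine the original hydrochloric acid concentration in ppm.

375 ppm

Overall dilution factor = 12 × 50 × 5 = 3000.
Original = 125 ppb × 3000 = 3.75 × 10⁵ ppb = 375 ppm.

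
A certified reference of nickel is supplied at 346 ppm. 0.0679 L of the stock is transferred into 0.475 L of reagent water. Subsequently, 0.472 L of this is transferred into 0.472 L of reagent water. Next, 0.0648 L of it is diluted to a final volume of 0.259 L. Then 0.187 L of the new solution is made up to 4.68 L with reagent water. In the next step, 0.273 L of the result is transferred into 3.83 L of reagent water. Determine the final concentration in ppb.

Overall dilution factor = 7.996 × 2 × 3.997 × 25.03 × 15.03 = 2.40 × 10⁴.
346 ppm / 2.40 × 10⁴ = 0.0144 ppm = 14.4 ppb.

14.4 ppb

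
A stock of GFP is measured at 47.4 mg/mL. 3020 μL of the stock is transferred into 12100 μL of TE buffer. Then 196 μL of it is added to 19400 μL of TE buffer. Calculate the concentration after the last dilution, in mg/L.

94.7 mg/L

Overall dilution factor = 5.007 × 99.98 = 501.
47.4 mg/mL / 501 = 0.0947 mg/mL = 94.7 mg/L.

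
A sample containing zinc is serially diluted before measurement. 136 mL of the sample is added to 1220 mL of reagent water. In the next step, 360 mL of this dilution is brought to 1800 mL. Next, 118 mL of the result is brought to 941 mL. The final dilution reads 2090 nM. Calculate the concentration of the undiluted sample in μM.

Overall dilution factor = 9.971 × 5 × 7.975 = 398.
Original = 2090 nM × 398 = 8.31 × 10⁵ nM = 831 μM.

831 μM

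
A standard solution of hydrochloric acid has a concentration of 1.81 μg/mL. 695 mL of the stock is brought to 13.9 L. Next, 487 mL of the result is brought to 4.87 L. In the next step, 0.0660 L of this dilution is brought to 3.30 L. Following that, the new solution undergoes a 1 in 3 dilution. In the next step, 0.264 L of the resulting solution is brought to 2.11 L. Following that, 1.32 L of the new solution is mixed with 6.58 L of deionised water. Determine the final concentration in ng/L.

Overall dilution factor = 20 × 10 × 50 × 3 × 7.992 × 5.985 = 1.44 × 10⁶.
1.81 μg/mL / 1.44 × 10⁶ = 1.26 × 10⁻⁶ μg/mL = 1.26 ng/L.

1.26 ng/L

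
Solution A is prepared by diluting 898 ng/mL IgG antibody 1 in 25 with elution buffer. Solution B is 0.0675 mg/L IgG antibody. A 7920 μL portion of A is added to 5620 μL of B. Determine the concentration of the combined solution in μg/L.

C_A = 898 ng/mL / 25 = 35.9 ng/mL.
C_B = 0.0675 mg/L = 67.5 ng/mL.
C_mix = (C_A·V_A + C_B·V_B)/(V_A + V_B) = (35.9×7920 + 67.5×5620) / 13540 = 49.0 ng/mL = 49.0 μg/L.

49.0 μg/L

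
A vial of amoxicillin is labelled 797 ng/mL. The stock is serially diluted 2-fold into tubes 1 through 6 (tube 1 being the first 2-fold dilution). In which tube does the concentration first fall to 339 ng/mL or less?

tube 2

Tube n has concentration 797 ng/mL / 2ⁿ.
Need 2ⁿ ≥ 797 ng/mL / 339 ng/mL = 2.35, so n ≥ 1.23.
First such tube: n = 2.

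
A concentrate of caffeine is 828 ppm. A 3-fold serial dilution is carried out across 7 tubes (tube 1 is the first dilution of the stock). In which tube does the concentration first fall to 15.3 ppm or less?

tube 4

Tube n has concentration 828 ppm / 3ⁿ.
Need 3ⁿ ≥ 828 ppm / 15.3 ppm = 54.1, so n ≥ 3.63.
First such tube: n = 4.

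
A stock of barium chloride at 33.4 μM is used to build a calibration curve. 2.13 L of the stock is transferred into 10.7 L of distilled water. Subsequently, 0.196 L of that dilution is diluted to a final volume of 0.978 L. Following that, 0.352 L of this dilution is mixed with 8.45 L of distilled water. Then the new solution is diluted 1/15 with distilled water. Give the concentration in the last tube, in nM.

Overall dilution factor = 6.023 × 4.990 × 25.01 × 15 = 1.13 × 10⁴.
33.4 μM / 1.13 × 10⁴ = 2.96 × 10⁻³ μM = 2.96 nM.

2.96 nM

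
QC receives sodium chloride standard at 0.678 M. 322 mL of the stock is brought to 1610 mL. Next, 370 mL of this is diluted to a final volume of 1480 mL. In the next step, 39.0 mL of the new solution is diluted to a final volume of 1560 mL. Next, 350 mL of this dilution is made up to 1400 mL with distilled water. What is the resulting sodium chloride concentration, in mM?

0.212 mM

Overall dilution factor = 5 × 4 × 40 × 4 = 3200.
0.678 M / 3200 = 2.12 × 10⁻⁴ M = 0.212 mM.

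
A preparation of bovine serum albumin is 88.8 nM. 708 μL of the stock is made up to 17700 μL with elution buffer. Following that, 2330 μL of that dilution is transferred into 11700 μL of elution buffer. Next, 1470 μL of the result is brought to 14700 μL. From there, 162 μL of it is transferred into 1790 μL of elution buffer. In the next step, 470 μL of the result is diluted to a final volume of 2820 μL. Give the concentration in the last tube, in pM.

0.816 pM

Overall dilution factor = 25 × 6.021 × 10 × 12.05 × 6 = 1.09 × 10⁵.
88.8 nM / 1.09 × 10⁵ = 8.16 × 10⁻⁴ nM = 0.816 pM.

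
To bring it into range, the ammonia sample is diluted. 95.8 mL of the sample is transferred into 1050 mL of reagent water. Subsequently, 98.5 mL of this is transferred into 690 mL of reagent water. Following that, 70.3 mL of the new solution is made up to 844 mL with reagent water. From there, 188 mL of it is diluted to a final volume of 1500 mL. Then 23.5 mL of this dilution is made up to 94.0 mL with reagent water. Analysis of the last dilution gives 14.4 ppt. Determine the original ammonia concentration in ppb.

528 ppb

Overall dilution factor = 11.96 × 8.005 × 12.01 × 7.979 × 4 = 3.67 × 10⁴.
Original = 14.4 ppt × 3.67 × 10⁴ = 5.28 × 10⁵ ppt = 528 ppb.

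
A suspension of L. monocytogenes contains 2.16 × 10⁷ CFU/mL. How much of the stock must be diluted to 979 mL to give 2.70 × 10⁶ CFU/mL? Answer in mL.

V₁ = C₂V₂/C₁ = 2.70 × 10⁶ × 979 / 2.16 × 10⁷ = 122 mL.

122 mL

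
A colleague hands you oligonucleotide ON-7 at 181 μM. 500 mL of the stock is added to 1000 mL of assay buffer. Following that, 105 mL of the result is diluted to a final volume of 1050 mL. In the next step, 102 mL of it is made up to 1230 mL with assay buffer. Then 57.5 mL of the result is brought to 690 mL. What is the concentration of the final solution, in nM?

41.7 nM

Overall dilution factor = 3 × 10 × 12.06 × 12 = 4341.
181 μM / 4341 = 0.0417 μM = 41.7 nM.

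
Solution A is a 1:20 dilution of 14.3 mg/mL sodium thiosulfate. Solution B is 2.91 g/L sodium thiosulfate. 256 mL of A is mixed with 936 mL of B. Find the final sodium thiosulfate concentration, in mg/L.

C_A = 14.3 mg/mL / 20 = 0.715 mg/mL.
C_B = 2.91 g/L = 2.91 mg/mL.
C_mix = (C_A·V_A + C_B·V_B)/(V_A + V_B) = (0.715×256 + 2.91×936) / 1192 = 2.44 mg/mL = 2440 mg/L.

2440 mg/L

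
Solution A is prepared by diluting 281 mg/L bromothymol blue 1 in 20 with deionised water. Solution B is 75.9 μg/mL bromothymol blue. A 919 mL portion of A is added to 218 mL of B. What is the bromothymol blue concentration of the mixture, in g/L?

C_A = 281 mg/L / 20 = 14.1 mg/L.
C_B = 75.9 μg/mL = 75.9 mg/L.
C_mix = (C_A·V_A + C_B·V_B)/(V_A + V_B) = (14.1×919 + 75.9×218) / 1137 = 25.9 mg/L = 0.0259 g/L.

0.0259 g/L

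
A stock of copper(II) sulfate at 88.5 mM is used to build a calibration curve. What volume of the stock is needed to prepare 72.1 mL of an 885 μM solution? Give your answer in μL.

885 μM = 0.885 mM.
V₁ = C₂V₂/C₁ = 0.885 × 72.1 / 88.5 = 0.721 mL = 721 μL.

721 μL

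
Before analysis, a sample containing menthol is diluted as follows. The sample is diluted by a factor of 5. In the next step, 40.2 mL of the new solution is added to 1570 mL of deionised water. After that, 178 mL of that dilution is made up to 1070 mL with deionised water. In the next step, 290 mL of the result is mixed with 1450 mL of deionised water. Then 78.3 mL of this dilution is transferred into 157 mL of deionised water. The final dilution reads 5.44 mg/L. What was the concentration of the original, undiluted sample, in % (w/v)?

11.8 % (w/v)

Overall dilution factor = 5 × 40.05 × 6.011 × 6 × 3.005 = 2.17 × 10⁴.
Original = 5.44 mg/L × 2.17 × 10⁴ = 1.18 × 10⁵ mg/L = 11.8 % (w/v).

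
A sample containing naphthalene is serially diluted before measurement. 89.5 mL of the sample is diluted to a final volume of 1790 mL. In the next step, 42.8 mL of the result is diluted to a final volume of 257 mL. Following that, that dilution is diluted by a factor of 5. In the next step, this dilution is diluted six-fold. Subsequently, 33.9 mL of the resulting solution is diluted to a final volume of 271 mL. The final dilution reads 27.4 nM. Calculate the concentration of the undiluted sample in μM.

Overall dilution factor = 20 × 6.005 × 5 × 6 × 7.994 = 2.88 × 10⁴.
Original = 27.4 nM × 2.88 × 10⁴ = 7.89 × 10⁵ nM = 789 μM.

789 μM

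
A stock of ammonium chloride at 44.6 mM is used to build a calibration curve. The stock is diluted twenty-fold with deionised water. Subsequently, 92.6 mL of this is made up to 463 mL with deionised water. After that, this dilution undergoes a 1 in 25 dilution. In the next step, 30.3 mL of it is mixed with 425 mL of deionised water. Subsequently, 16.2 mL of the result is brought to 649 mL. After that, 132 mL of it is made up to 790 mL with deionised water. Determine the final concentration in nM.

4.95 nM

Overall dilution factor = 20 × 5 × 25 × 15.03 × 40.06 × 5.985 = 9.01 × 10⁶.
44.6 mM / 9.01 × 10⁶ = 4.95 × 10⁻⁶ mM = 4.95 nM.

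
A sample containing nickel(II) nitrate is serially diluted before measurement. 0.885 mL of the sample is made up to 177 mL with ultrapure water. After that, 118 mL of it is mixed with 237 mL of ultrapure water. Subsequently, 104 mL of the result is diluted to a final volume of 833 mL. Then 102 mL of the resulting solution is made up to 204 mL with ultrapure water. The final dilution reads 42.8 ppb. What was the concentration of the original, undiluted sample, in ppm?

Overall dilution factor = 200 × 3.008 × 8.010 × 2 = 9639.
Original = 42.8 ppb × 9639 = 4.13 × 10⁵ ppb = 413 ppm.

413 ppm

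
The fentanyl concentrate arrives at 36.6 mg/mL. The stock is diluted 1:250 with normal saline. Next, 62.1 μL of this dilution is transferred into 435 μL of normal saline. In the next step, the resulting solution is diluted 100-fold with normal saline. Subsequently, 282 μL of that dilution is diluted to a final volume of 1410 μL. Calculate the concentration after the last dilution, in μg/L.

36.6 μg/L

Overall dilution factor = 250 × 8.005 × 100 × 5 = 1.00 × 10⁶.
36.6 mg/mL / 1.00 × 10⁶ = 3.66 × 10⁻⁵ mg/mL = 36.6 μg/L.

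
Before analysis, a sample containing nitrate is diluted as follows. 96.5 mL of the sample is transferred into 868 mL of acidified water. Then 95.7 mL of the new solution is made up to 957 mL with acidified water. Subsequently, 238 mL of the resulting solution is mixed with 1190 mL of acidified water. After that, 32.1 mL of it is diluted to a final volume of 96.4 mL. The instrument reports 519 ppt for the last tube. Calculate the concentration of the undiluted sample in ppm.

Overall dilution factor = 9.995 × 10 × 6 × 3.003 = 1801.
Original = 519 ppt × 1801 = 9.35 × 10⁵ ppt = 0.935 ppm.

0.935 ppm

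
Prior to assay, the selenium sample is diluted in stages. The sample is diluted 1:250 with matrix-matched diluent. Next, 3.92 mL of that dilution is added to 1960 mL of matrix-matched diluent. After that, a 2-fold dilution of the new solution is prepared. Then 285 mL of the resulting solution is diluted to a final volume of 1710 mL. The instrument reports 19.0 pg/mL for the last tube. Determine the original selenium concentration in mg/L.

28.6 mg/L

Overall dilution factor = 250 × 501 × 2 × 6 = 1.50 × 10⁶.
Original = 19.0 pg/mL × 1.50 × 10⁶ = 2.86 × 10⁷ pg/mL = 28.6 mg/L.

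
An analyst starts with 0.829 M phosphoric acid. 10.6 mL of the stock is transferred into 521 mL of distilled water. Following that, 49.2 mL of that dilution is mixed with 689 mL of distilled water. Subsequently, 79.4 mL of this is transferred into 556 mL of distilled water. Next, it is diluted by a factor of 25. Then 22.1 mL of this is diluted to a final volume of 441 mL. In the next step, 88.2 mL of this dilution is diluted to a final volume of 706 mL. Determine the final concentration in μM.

Overall dilution factor = 50.15 × 15.00 × 8.003 × 25 × 19.95 × 8.005 = 2.40 × 10⁷.
0.829 M / 2.40 × 10⁷ = 3.45 × 10⁻⁸ M = 0.0345 μM.

0.0345 μM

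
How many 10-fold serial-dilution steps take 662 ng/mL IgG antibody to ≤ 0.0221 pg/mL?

Need 10ⁿ ≥ 3.00 × 10⁷, so n ≥ log(3.00 × 10⁷)/log(10) = 7.48.
Minimum whole steps: n = 8.

8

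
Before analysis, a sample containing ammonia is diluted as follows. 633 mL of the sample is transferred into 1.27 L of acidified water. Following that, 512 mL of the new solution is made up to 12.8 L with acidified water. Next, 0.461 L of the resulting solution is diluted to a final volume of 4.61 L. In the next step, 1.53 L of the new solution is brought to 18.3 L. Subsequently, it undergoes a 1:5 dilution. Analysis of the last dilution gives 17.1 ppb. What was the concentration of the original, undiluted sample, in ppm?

769 ppm

Overall dilution factor = 3.006 × 25 × 10 × 11.96 × 5 = 4.49 × 10⁴.
Original = 17.1 ppb × 4.49 × 10⁴ = 7.69 × 10⁵ ppb = 769 ppm.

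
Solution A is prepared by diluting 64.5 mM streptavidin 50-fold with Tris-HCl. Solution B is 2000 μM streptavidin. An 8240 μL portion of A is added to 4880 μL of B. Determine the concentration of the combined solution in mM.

C_A = 64.5 mM / 50 = 1.29 mM.
C_B = 2000 μM = 2.00 mM.
C_mix = (C_A·V_A + C_B·V_B)/(V_A + V_B) = (1.29×8240 + 2.00×4880) / 13120 = 1.55 mM.

1.55 mM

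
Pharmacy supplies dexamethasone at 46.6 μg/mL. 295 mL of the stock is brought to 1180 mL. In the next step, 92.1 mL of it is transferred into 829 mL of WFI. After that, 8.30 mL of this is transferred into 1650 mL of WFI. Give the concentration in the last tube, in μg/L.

Overall dilution factor = 4 × 10.00 × 199.8 = 7993.
46.6 μg/mL / 7993 = 5.83 × 10⁻³ μg/mL = 5.83 μg/L.

5.83 μg/L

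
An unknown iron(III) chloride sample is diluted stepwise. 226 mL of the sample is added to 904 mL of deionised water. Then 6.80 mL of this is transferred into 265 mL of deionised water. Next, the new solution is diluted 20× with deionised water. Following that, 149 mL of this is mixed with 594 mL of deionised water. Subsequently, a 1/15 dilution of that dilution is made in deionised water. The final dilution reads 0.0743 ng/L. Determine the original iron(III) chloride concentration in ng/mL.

22.2 ng/mL

Overall dilution factor = 5 × 39.97 × 20 × 4.987 × 15 = 2.99 × 10⁵.
Original = 0.0743 ng/L × 2.99 × 10⁵ = 2.22 × 10⁴ ng/L = 22.2 ng/mL.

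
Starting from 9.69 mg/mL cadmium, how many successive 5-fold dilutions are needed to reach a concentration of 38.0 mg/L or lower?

4

Need 5ⁿ ≥ 255, so n ≥ log(255)/log(5) = 3.44.
Minimum whole steps: n = 4.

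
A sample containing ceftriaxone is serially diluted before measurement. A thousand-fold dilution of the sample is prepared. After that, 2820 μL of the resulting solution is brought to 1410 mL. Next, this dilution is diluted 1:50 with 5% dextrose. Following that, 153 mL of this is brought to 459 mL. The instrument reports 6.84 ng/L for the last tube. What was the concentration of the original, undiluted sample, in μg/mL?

513 μg/mL

Overall dilution factor = 1000 × 500 × 50 × 3 = 7.50 × 10⁷.
Original = 6.84 ng/L × 7.50 × 10⁷ = 5.13 × 10⁸ ng/L = 513 μg/mL.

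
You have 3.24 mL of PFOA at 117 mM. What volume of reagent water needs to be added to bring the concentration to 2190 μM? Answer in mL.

170 mL

2190 μM = 2.19 mM.
V₂ = C₁V₁/C₂ = 117 × 3.24 / 2.19 = 173 mL.
Diluent to add = V₂ − V₁ = 173 − 3.24 = 170 mL.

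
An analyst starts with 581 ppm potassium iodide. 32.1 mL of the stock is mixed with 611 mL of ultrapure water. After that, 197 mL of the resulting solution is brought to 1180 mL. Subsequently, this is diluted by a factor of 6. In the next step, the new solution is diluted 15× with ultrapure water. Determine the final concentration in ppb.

Overall dilution factor = 20.03 × 5.990 × 6 × 15 = 1.08 × 10⁴.
581 ppm / 1.08 × 10⁴ = 0.0538 ppm = 53.8 ppb.

53.8 ppb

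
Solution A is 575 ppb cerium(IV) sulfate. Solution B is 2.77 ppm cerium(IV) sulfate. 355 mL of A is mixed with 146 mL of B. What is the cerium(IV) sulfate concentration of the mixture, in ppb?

C_B = 2.77 ppm = 2770 ppb.
C_mix = (C_A·V_A + C_B·V_B)/(V_A + V_B) = (575×355 + 2770×146) / 501.0 = 1215 ppb.

1210 ppb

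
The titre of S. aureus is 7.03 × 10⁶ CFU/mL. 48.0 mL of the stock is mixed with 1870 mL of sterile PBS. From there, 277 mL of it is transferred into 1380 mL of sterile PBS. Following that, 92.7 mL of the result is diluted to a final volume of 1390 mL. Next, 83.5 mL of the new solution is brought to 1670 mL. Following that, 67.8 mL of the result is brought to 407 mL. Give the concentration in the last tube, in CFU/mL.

Overall dilution factor = 39.96 × 5.982 × 14.99 × 20 × 6.003 = 4.30 × 10⁵.
7.03 × 10⁶ CFU/mL / 4.30 × 10⁵ = 16.3 CFU/mL.

16.3 CFU/mL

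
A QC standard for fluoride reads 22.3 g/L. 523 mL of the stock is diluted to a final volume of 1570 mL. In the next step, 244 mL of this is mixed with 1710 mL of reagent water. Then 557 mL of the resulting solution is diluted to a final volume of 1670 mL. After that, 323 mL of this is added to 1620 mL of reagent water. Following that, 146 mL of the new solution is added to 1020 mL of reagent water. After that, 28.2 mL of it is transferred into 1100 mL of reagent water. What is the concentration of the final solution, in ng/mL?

Overall dilution factor = 3.002 × 8.008 × 2.998 × 6.015 × 7.986 × 40.01 = 1.39 × 10⁵.
22.3 g/L / 1.39 × 10⁵ = 1.61 × 10⁻⁴ g/L = 161 ng/mL.

161 ng/mL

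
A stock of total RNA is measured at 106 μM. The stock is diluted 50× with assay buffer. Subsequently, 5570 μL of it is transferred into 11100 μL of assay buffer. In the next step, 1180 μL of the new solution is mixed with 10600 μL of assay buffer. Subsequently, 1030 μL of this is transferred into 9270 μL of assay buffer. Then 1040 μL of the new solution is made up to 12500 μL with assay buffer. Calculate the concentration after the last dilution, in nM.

0.590 nM

Overall dilution factor = 50 × 2.993 × 9.983 × 10 × 12.02 = 1.80 × 10⁵.
106 μM / 1.80 × 10⁵ = 5.90 × 10⁻⁴ μM = 0.590 nM.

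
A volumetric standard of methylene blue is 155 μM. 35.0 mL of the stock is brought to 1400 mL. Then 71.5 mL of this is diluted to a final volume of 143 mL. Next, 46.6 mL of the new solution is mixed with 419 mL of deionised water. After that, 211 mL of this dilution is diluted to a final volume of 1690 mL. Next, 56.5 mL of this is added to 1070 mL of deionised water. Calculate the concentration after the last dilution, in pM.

1210 pM

Overall dilution factor = 40 × 2 × 9.991 × 8.009 × 19.94 = 1.28 × 10⁵.
155 μM / 1.28 × 10⁵ = 1.21 × 10⁻³ μM = 1210 pM.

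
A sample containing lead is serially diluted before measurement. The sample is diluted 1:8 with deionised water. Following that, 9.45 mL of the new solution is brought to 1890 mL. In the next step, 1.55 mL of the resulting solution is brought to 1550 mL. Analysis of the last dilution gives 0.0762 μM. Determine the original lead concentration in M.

0.122 M

Overall dilution factor = 8 × 200 × 1000 = 1.60 × 10⁶.
Original = 0.0762 μM × 1.60 × 10⁶ = 1.22 × 10⁵ μM = 0.122 M.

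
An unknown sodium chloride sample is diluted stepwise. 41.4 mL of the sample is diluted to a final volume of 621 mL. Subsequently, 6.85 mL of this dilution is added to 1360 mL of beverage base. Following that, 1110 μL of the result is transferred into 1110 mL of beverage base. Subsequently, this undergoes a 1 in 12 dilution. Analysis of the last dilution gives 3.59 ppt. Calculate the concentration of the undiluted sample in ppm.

129 ppm

Overall dilution factor = 15 × 199.5 × 1001 × 12 = 3.60 × 10⁷.
Original = 3.59 ppt × 3.60 × 10⁷ = 1.29 × 10⁸ ppt = 129 ppm.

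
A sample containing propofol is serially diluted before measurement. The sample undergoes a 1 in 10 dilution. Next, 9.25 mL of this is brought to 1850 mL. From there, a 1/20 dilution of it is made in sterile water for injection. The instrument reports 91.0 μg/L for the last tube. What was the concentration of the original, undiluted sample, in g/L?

3.64 g/L

Overall dilution factor = 10 × 200 × 20 = 4.00 × 10⁴.
Original = 91.0 μg/L × 4.00 × 10⁴ = 3.64 × 10⁶ μg/L = 3.64 g/L.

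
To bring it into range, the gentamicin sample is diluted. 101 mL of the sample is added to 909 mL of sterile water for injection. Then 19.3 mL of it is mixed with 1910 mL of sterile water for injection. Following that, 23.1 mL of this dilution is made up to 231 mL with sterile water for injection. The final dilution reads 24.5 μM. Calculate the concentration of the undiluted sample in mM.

Overall dilution factor = 10 × 99.96 × 10 = 9996.
Original = 24.5 μM × 9996 = 2.45 × 10⁵ μM = 245 mM.

245 mM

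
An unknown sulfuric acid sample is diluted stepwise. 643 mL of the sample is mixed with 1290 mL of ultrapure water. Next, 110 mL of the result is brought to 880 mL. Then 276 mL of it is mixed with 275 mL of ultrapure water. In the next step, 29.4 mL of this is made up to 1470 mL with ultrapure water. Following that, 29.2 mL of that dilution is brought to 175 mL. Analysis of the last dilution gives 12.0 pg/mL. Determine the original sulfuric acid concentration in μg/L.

Overall dilution factor = 3.006 × 8 × 1.996 × 50 × 5.993 = 1.44 × 10⁴.
Original = 12.0 pg/mL × 1.44 × 10⁴ = 1.73 × 10⁵ pg/mL = 173 μg/L.

173 μg/L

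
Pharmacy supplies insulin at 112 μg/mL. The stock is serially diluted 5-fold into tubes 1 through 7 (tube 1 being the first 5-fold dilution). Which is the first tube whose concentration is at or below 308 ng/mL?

Tube n has concentration 112 μg/mL / 5ⁿ.
Need 5ⁿ ≥ 112 μg/mL / 308 ng/mL = 364, so n ≥ 3.66.
First such tube: n = 4.

tube 4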